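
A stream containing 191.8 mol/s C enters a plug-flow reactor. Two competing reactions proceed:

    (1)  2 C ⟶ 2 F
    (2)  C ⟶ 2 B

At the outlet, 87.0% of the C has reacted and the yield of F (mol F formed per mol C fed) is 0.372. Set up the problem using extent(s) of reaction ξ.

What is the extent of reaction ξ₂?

ξ₂ = 95.5 mol/s

Yield of F: 2ξ₁ / 191.8 = 0.372 → ξ₁ = 35.67 mol/s.
Conversion of C: 2ξ₁ + 1ξ₂ = 0.87 × 191.8 = 166.9 → ξ₂ = 95.52 mol/s.
Outlet amounts (n = n₀ + Σ ν·ξ):
  C: 191.8 − 2(35.67) − 1(95.52) = 24.93
  F: 0 + 2(35.67) = 71.35
  B: 0 + 2(95.52) = 191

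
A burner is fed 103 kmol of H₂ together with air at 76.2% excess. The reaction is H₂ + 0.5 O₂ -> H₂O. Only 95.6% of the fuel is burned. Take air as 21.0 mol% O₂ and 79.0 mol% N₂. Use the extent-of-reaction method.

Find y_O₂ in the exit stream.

0.0854

Stoichiometric O₂ = 0.5 × 103 = 51.5 kmol; O₂ fed = 51.5 × 1.762 = 90.74 kmol.
N₂ fed = 90.74 × 79/21 = 341.4 kmol.
Fuel reacted = 0.956 × 103 → ξ = 98.47 kmol.
Outlet (n = n₀ + ν ξ):
  H₂: 103 − 1(98.47) = 4.532
  O₂: 90.74 − 0.5(98.47) = 41.51
  N₂: 341.4 (inert)
  H₂O: 0 + 1(98.47) = 98.47
Total out = 485.9 kmol; y_O₂ = 41.51 / 485.9 = 0.08543.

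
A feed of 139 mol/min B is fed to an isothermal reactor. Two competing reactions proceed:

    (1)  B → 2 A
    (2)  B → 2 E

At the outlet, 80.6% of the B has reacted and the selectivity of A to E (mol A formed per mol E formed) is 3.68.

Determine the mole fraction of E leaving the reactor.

Conversion of B: B consumed = 0.806 × 139 = 112 mol/min = 1ξ₁ + 1ξ₂.
Selectivity: 2ξ₁ / (2ξ₂) = 3.68 → ξ₁ = 3.68 ξ₂.
Substitute: (1·3.68 + 1) ξ₂ = 112 → ξ₂ = 23.94 mol/min, ξ₁ = 88.1 mol/min.
Outlet amounts (n = n₀ + Σ ν·ξ):
  B: 139 − 1(88.1) − 1(23.94) = 26.97
  A: 0 + 2(88.1) = 176.2
  E: 0 + 2(23.94) = 47.88
Total out = 251 mol/min; y_E = 47.88 / 251 = 0.1907.

0.191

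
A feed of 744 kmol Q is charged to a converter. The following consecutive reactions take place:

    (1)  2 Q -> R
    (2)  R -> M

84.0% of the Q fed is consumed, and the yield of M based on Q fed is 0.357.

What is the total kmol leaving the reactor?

432 kmol

Conversion of Q: Q consumed = 2ξ₁ = 0.84 × 744 → ξ₁ = 312.5 kmol.
Yield of M: 1ξ₂ / 744 = 0.357 → ξ₂ = 265.6 kmol.
Outlet amounts (n = n₀ + Σ ν·ξ):
  Q: 744 − 2(312.5) = 119
  R: 0 + 1(312.5) − 1(265.6) = 46.87
  M: 0 + 1(265.6) = 265.6
Total out = 119 + 46.87 + 265.6 = 431.5 kmol.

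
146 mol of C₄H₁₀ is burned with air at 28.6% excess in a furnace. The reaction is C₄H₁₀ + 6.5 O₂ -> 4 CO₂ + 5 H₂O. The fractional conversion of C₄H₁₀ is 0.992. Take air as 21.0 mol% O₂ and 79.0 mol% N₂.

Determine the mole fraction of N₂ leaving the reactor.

0.744

Stoichiometric O₂ = 6.5 × 146 = 949 mol; O₂ fed = 949 × 1.286 = 1220 mol.
N₂ fed = 1220 × 79/21 = 4591 mol.
Fuel reacted = 0.992 × 146 → ξ = 144.8 mol.
Outlet (n = n₀ + ν ξ):
  C₄H₁₀: 146 − 1(144.8) = 1.168
  O₂: 1220 − 6.5(144.8) = 279
  N₂: 4591 (inert)
  CO₂: 0 + 4(144.8) = 579.3
  H₂O: 0 + 5(144.8) = 724.2
Total out = 6175 mol; y_N₂ = 4591 / 6175 = 0.7435.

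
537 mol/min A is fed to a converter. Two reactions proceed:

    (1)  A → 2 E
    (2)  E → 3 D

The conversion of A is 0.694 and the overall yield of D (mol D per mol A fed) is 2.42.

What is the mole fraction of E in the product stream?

0.176

Conversion of A: A consumed = 1ξ₁ = 0.694 × 537 → ξ₁ = 372.7 mol/min.
Yield of D: 3ξ₂ / 537 = 2.42 → ξ₂ = 433.2 mol/min.
Outlet amounts (n = n₀ + Σ ν·ξ):
  A: 537 − 1(372.7) = 164.3
  E: 0 + 2(372.7) − 1(433.2) = 312.2
  D: 0 + 3(433.2) = 1300
Total out = 1776 mol/min; y_E = 312.2 / 1776 = 0.1758.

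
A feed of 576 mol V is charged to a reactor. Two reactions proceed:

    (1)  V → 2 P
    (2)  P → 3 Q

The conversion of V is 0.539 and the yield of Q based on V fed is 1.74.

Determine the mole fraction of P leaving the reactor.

0.185

Conversion of V: V consumed = 1ξ₁ = 0.539 × 576 → ξ₁ = 310.5 mol.
Yield of Q: 3ξ₂ / 576 = 1.74 → ξ₂ = 334.1 mol.
Outlet amounts (n = n₀ + Σ ν·ξ):
  V: 576 − 1(310.5) = 265.5
  P: 0 + 2(310.5) − 1(334.1) = 286.8
  Q: 0 + 3(334.1) = 1002
Total out = 1555 mol; y_P = 286.8 / 1555 = 0.1845.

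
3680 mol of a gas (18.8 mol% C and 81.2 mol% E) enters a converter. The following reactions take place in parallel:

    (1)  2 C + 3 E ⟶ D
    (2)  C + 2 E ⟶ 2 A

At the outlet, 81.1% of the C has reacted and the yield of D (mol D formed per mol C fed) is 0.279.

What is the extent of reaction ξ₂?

Yield of D: 1ξ₁ / 691.8 = 0.279 → ξ₁ = 193 mol.
Conversion of C: 2ξ₁ + 1ξ₂ = 0.811 × 691.8 = 561.1 → ξ₂ = 175 mol.
Outlet amounts (n = n₀ + Σ ν·ξ):
  C: 691.8 − 2(193) − 1(175) = 130.8
  E: 2988 − 3(193) − 2(175) = 2059
  D: 0 + 1(193) = 193
  A: 0 + 2(175) = 350.1

ξ₂ = 175 mol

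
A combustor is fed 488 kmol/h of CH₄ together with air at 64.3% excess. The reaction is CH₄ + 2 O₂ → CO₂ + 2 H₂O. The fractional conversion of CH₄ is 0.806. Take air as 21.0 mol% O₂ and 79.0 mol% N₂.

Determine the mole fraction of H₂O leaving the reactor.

Stoichiometric O₂ = 2 × 488 = 976 kmol/h; O₂ fed = 976 × 1.643 = 1604 kmol/h.
N₂ fed = 1604 × 79/21 = 6032 kmol/h.
Fuel reacted = 0.806 × 488 → ξ = 393.3 kmol/h.
Outlet (n = n₀ + ν ξ):
  CH₄: 488 − 1(393.3) = 94.67
  O₂: 1604 − 2(393.3) = 816.9
  N₂: 6032 (inert)
  CO₂: 0 + 1(393.3) = 393.3
  H₂O: 0 + 2(393.3) = 786.7
Total out = 8124 kmol/h; y_H₂O = 786.7 / 8124 = 0.09683.

0.0968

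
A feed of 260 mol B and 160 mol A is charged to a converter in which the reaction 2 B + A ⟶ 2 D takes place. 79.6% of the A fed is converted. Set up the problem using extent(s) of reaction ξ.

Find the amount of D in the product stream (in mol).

255 mol

A reacted = 0.796 × 160 = 127.4 mol; ν_A = −1, so ξ = 127.4/1 = 127.4 mol.
Outlet amounts (n = n₀ + ν ξ):
  B: 260 − 2(127.4) = 5.28
  A: 160 − 1(127.4) = 32.64
  D: 0 + 2(127.4) = 254.7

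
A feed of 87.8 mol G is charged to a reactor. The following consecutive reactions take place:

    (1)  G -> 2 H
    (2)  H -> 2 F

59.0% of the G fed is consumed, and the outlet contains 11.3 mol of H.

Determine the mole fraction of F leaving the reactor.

Conversion of G: G consumed = 1ξ₁ = 0.59 × 87.8 → ξ₁ = 51.8 mol.
H balance: n_H = 0 + 2ξ₁ − 1ξ₂ = 11.3 → ξ₂ = (2·51.8 − 11.3)/1 = 92.3 mol.
Outlet amounts (n = n₀ + Σ ν·ξ):
  G: 87.8 − 1(51.8) = 36
  H: 0 + 2(51.8) − 1(92.3) = 11.3
  F: 0 + 2(92.3) = 184.6
Total out = 231.9 mol; y_F = 184.6 / 231.9 = 0.796.

0.796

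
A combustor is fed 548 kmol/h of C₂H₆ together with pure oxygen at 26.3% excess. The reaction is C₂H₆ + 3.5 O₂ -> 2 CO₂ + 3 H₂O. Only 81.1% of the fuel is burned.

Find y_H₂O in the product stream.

0.418

Stoichiometric O₂ = 3.5 × 548 = 1918 kmol/h; O₂ fed = 1918 × 1.263 = 2422 kmol/h.
Fuel reacted = 0.811 × 548 → ξ = 444.4 kmol/h.
Outlet (n = n₀ + ν ξ):
  C₂H₆: 548 − 1(444.4) = 103.6
  O₂: 2422 − 3.5(444.4) = 866.9
  CO₂: 0 + 2(444.4) = 888.9
  H₂O: 0 + 3(444.4) = 1333
Total out = 3193 kmol/h; y_H₂O = 1333 / 3193 = 0.4176.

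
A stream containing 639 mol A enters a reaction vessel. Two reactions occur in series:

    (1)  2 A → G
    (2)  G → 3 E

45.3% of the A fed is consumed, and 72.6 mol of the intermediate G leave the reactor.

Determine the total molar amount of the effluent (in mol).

639 mol

Conversion of A: A consumed = 2ξ₁ = 0.453 × 639 → ξ₁ = 144.7 mol.
G balance: n_G = 0 + 1ξ₁ − 1ξ₂ = 72.6 → ξ₂ = (1·144.7 − 72.6)/1 = 72.13 mol.
Outlet amounts (n = n₀ + Σ ν·ξ):
  A: 639 − 2(144.7) = 349.5
  G: 0 + 1(144.7) − 1(72.13) = 72.6
  E: 0 + 3(72.13) = 216.4
Total out = 349.5 + 72.6 + 216.4 = 638.5 mol.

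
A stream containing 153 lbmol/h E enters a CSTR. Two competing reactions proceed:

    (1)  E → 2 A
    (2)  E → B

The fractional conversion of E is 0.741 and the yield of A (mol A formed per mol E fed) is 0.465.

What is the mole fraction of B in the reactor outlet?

Yield of A: 2ξ₁ / 153 = 0.465 → ξ₁ = 35.57 lbmol/h.
Conversion of E: 1ξ₁ + 1ξ₂ = 0.741 × 153 = 113.4 → ξ₂ = 77.8 lbmol/h.
Outlet amounts (n = n₀ + Σ ν·ξ):
  E: 153 − 1(35.57) − 1(77.8) = 39.63
  A: 0 + 2(35.57) = 71.15
  B: 0 + 1(77.8) = 77.8
Total out = 188.6 lbmol/h; y_B = 77.8 / 188.6 = 0.4126.

0.413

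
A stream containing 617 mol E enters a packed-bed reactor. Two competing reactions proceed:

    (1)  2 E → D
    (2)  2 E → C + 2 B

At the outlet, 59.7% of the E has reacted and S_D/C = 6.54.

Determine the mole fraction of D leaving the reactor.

Conversion of E: E consumed = 0.597 × 617 = 368.3 mol = 2ξ₁ + 2ξ₂.
Selectivity: 1ξ₁ / (1ξ₂) = 6.54 → ξ₁ = 6.54 ξ₂.
Substitute: (2·6.54 + 2) ξ₂ = 368.3 → ξ₂ = 24.43 mol, ξ₁ = 159.7 mol.
Outlet amounts (n = n₀ + Σ ν·ξ):
  E: 617 − 2(159.7) − 2(24.43) = 248.7
  D: 0 + 1(159.7) = 159.7
  C: 0 + 1(24.43) = 24.43
  B: 0 + 2(24.43) = 48.85
Total out = 481.7 mol; y_D = 159.7 / 481.7 = 0.3316.

0.332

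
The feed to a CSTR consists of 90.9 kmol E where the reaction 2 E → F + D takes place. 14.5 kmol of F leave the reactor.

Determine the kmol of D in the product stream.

14.5 kmol

For F: n = n₀ + 1ξ → 14.5 = 0 + 1ξ, giving ξ = 14.5 kmol.
Outlet amounts (n = n₀ + ν ξ):
  E: 90.9 − 2(14.5) = 61.9
  F: 0 + 1(14.5) = 14.5
  D: 0 + 1(14.5) = 14.5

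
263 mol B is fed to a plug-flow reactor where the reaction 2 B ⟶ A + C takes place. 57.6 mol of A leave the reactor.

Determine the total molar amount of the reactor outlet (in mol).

263 mol

For A: n = n₀ + 1ξ → 57.6 = 0 + 1ξ, giving ξ = 57.6 mol.
Outlet amounts (n = n₀ + ν ξ):
  B: 263 − 2(57.6) = 147.8
  A: 0 + 1(57.6) = 57.6
  C: 0 + 1(57.6) = 57.6
Total out = 147.8 + 57.6 + 57.6 = 263 mol.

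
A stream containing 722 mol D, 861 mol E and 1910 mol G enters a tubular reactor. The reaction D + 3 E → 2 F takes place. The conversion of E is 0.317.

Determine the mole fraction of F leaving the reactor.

E reacted = 0.317 × 861 = 272.9 mol; ν_E = −3, so ξ = 272.9/3 = 90.98 mol.
Outlet amounts (n = n₀ + ν ξ):
  D: 722 − 1(90.98) = 631
  E: 861 − 3(90.98) = 588.1
  F: 0 + 2(90.98) = 182
  G: 1910 (inert)
Total out = 3311 mol; y_F = 182 / 3311 = 0.05495.

0.055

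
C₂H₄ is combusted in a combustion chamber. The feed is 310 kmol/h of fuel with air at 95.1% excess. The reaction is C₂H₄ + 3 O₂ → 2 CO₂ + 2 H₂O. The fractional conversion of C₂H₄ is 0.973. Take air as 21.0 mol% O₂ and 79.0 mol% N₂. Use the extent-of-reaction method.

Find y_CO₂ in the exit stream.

Stoichiometric O₂ = 3 × 310 = 930 kmol/h; O₂ fed = 930 × 1.951 = 1814 kmol/h.
N₂ fed = 1814 × 79/21 = 6826 kmol/h.
Fuel reacted = 0.973 × 310 → ξ = 301.6 kmol/h.
Outlet (n = n₀ + ν ξ):
  C₂H₄: 310 − 1(301.6) = 8.37
  O₂: 1814 − 3(301.6) = 909.5
  N₂: 6826 (inert)
  CO₂: 0 + 2(301.6) = 603.3
  H₂O: 0 + 2(301.6) = 603.3
Total out = 8950 kmol/h; y_CO₂ = 603.3 / 8950 = 0.0674.

0.0674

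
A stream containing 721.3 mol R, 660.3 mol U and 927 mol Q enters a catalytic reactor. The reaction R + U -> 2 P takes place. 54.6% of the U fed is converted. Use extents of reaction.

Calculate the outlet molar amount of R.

U reacted = 0.546 × 660.3 = 360.5 mol; ν_U = −1, so ξ = 360.5/1 = 360.5 mol.
Outlet amounts (n = n₀ + ν ξ):
  R: 721.3 − 1(360.5) = 360.8
  U: 660.3 − 1(360.5) = 299.8
  P: 0 + 2(360.5) = 721
  Q: 927 (inert)

361 mol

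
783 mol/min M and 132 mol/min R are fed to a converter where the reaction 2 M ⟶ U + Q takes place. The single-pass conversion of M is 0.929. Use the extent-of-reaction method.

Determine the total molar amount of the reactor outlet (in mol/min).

M reacted = 0.929 × 783 = 727.4 mol/min; ν_M = −2, so ξ = 727.4/2 = 363.7 mol/min.
Outlet amounts (n = n₀ + ν ξ):
  M: 783 − 2(363.7) = 55.59
  U: 0 + 1(363.7) = 363.7
  Q: 0 + 1(363.7) = 363.7
  R: 132 (inert)
Total out = 55.59 + 363.7 + 363.7 + 132 = 915 mol/min.

915 mol/min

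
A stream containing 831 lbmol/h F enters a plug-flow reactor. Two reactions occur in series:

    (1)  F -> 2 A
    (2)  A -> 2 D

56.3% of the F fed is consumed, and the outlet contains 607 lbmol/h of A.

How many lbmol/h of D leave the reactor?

Conversion of F: F consumed = 1ξ₁ = 0.563 × 831 → ξ₁ = 467.9 lbmol/h.
A balance: n_A = 0 + 2ξ₁ − 1ξ₂ = 607 → ξ₂ = (2·467.9 − 607)/1 = 328.7 lbmol/h.
Outlet amounts (n = n₀ + Σ ν·ξ):
  F: 831 − 1(467.9) = 363.1
  A: 0 + 2(467.9) − 1(328.7) = 607
  D: 0 + 2(328.7) = 657.4

657 lbmol/h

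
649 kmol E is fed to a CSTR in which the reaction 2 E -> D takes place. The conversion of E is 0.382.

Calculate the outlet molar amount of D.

E reacted = 0.382 × 649 = 247.9 kmol; ν_E = −2, so ξ = 247.9/2 = 124 kmol.
Outlet amounts (n = n₀ + ν ξ):
  E: 649 − 2(124) = 401.1
  D: 0 + 1(124) = 124

124 kmol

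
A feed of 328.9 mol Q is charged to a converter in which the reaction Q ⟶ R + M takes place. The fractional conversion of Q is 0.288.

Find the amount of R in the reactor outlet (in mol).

94.7 mol

Q reacted = 0.288 × 328.9 = 94.72 mol; ν_Q = −1, so ξ = 94.72/1 = 94.72 mol.
Outlet amounts (n = n₀ + ν ξ):
  Q: 328.9 − 1(94.72) = 234.2
  R: 0 + 1(94.72) = 94.72
  M: 0 + 1(94.72) = 94.72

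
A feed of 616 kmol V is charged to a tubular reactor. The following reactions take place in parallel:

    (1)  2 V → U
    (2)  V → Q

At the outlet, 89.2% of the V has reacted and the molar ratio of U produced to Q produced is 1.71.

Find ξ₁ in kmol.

Conversion of V: V consumed = 0.892 × 616 = 549.5 kmol = 2ξ₁ + 1ξ₂.
Selectivity: 1ξ₁ / (1ξ₂) = 1.71 → ξ₁ = 1.71 ξ₂.
Substitute: (2·1.71 + 1) ξ₂ = 549.5 → ξ₂ = 124.3 kmol, ξ₁ = 212.6 kmol.
Outlet amounts (n = n₀ + Σ ν·ξ):
  V: 616 − 2(212.6) − 1(124.3) = 66.53
  U: 0 + 1(212.6) = 212.6
  Q: 0 + 1(124.3) = 124.3

ξ₁ = 213 kmol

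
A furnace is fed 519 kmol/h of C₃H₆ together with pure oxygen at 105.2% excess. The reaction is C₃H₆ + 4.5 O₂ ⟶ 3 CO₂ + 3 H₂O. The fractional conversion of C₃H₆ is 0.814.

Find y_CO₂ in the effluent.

0.229

Stoichiometric O₂ = 4.5 × 519 = 2336 kmol/h; O₂ fed = 2336 × 2.052 = 4792 kmol/h.
Fuel reacted = 0.814 × 519 → ξ = 422.5 kmol/h.
Outlet (n = n₀ + ν ξ):
  C₃H₆: 519 − 1(422.5) = 96.53
  O₂: 4792 − 4.5(422.5) = 2891
  CO₂: 0 + 3(422.5) = 1267
  H₂O: 0 + 3(422.5) = 1267
Total out = 5523 kmol/h; y_CO₂ = 1267 / 5523 = 0.2295.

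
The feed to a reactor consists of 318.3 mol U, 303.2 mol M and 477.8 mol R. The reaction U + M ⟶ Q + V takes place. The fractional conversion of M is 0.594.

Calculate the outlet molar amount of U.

138 mol

M reacted = 0.594 × 303.2 = 180.1 mol; ν_M = −1, so ξ = 180.1/1 = 180.1 mol.
Outlet amounts (n = n₀ + ν ξ):
  U: 318.3 − 1(180.1) = 138.2
  M: 303.2 − 1(180.1) = 123.1
  Q: 0 + 1(180.1) = 180.1
  V: 0 + 1(180.1) = 180.1
  R: 477.8 (inert)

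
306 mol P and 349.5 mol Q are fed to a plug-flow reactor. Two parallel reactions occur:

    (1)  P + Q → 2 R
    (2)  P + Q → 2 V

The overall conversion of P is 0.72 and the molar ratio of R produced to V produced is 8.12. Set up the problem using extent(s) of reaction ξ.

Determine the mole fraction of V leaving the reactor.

0.0737

Conversion of P: P consumed = 0.72 × 306 = 220.3 mol = 1ξ₁ + 1ξ₂.
Selectivity: 2ξ₁ / (2ξ₂) = 8.12 → ξ₁ = 8.12 ξ₂.
Substitute: (1·8.12 + 1) ξ₂ = 220.3 → ξ₂ = 24.16 mol, ξ₁ = 196.2 mol.
Outlet amounts (n = n₀ + Σ ν·ξ):
  P: 306 − 1(196.2) − 1(24.16) = 85.68
  Q: 349.5 − 1(196.2) − 1(24.16) = 129.2
  R: 0 + 2(196.2) = 392.3
  V: 0 + 2(24.16) = 48.32
Total out = 655.5 mol; y_V = 48.32 / 655.5 = 0.07371.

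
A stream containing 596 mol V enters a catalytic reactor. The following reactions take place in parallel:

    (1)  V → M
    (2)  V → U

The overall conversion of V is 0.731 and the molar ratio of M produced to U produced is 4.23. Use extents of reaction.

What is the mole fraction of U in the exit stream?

Conversion of V: V consumed = 0.731 × 596 = 435.7 mol = 1ξ₁ + 1ξ₂.
Selectivity: 1ξ₁ / (1ξ₂) = 4.23 → ξ₁ = 4.23 ξ₂.
Substitute: (1·4.23 + 1) ξ₂ = 435.7 → ξ₂ = 83.3 mol, ξ₁ = 352.4 mol.
Outlet amounts (n = n₀ + Σ ν·ξ):
  V: 596 − 1(352.4) − 1(83.3) = 160.3
  M: 0 + 1(352.4) = 352.4
  U: 0 + 1(83.3) = 83.3
Total out = 596 mol; y_U = 83.3 / 596 = 0.1398.

0.14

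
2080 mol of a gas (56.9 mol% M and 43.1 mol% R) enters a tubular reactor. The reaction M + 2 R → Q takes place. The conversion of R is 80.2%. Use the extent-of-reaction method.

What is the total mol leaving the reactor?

1360 mol

R reacted = 0.802 × 896.5 = 719 mol; ν_R = −2, so ξ = 719/2 = 359.5 mol.
Outlet amounts (n = n₀ + ν ξ):
  M: 1184 − 1(359.5) = 824
  R: 896.5 − 2(359.5) = 177.5
  Q: 0 + 1(359.5) = 359.5
Total out = 824 + 177.5 + 359.5 = 1361 mol.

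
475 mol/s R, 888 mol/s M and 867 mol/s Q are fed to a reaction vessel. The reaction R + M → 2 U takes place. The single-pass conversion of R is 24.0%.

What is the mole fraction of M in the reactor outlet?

R reacted = 0.24 × 475 = 114 mol/s; ν_R = −1, so ξ = 114/1 = 114 mol/s.
Outlet amounts (n = n₀ + ν ξ):
  R: 475 − 1(114) = 361
  M: 888 − 1(114) = 774
  U: 0 + 2(114) = 228
  Q: 867 (inert)
Total out = 2230 mol/s; y_M = 774 / 2230 = 0.3471.

0.347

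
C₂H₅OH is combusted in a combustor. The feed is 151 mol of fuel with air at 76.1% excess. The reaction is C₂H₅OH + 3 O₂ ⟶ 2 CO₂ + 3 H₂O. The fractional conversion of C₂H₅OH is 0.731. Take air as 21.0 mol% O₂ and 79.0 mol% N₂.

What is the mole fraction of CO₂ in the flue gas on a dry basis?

0.0592

Stoichiometric O₂ = 3 × 151 = 453 mol; O₂ fed = 453 × 1.761 = 797.7 mol.
N₂ fed = 797.7 × 79/21 = 3001 mol.
Fuel reacted = 0.731 × 151 → ξ = 110.4 mol.
Outlet (n = n₀ + ν ξ):
  C₂H₅OH: 151 − 1(110.4) = 40.62
  O₂: 797.7 − 3(110.4) = 466.6
  N₂: 3001 (inert)
  CO₂: 0 + 2(110.4) = 220.8
  H₂O: 0 + 3(110.4) = 331.1
Dry total = 3729 mol; y_CO₂ (dry) = 220.8 / 3729 = 0.0592.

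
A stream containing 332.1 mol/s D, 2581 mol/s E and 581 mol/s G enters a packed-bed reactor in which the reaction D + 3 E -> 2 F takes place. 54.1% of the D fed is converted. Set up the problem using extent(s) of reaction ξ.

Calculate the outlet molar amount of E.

D reacted = 0.541 × 332.1 = 179.7 mol/s; ν_D = −1, so ξ = 179.7/1 = 179.7 mol/s.
Outlet amounts (n = n₀ + ν ξ):
  D: 332.1 − 1(179.7) = 152.4
  E: 2581 − 3(179.7) = 2042
  F: 0 + 2(179.7) = 359.3
  G: 581 (inert)

2040 mol/s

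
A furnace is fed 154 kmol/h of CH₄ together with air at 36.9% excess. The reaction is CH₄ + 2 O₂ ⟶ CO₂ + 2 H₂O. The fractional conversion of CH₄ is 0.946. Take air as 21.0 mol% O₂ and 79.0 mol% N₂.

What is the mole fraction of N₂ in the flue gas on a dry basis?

0.848

Stoichiometric O₂ = 2 × 154 = 308 kmol/h; O₂ fed = 308 × 1.369 = 421.7 kmol/h.
N₂ fed = 421.7 × 79/21 = 1586 kmol/h.
Fuel reacted = 0.946 × 154 → ξ = 145.7 kmol/h.
Outlet (n = n₀ + ν ξ):
  CH₄: 154 − 1(145.7) = 8.316
  O₂: 421.7 − 2(145.7) = 130.3
  N₂: 1586 (inert)
  CO₂: 0 + 1(145.7) = 145.7
  H₂O: 0 + 2(145.7) = 291.4
Dry total = 1870 kmol/h; y_N₂ (dry) = 1586 / 1870 = 0.848.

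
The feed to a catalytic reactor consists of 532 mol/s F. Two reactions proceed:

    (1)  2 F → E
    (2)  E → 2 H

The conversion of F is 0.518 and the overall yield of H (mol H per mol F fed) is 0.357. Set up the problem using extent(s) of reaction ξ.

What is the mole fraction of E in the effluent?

Conversion of F: F consumed = 2ξ₁ = 0.518 × 532 → ξ₁ = 137.8 mol/s.
Yield of H: 2ξ₂ / 532 = 0.357 → ξ₂ = 94.96 mol/s.
Outlet amounts (n = n₀ + Σ ν·ξ):
  F: 532 − 2(137.8) = 256.4
  E: 0 + 1(137.8) − 1(94.96) = 42.83
  H: 0 + 2(94.96) = 189.9
Total out = 489.2 mol/s; y_E = 42.83 / 489.2 = 0.08755.

0.0875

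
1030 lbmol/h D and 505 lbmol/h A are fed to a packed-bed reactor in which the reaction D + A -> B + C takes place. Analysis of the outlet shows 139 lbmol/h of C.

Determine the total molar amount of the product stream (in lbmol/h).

For C: n = n₀ + 1ξ → 139 = 0 + 1ξ, giving ξ = 139 lbmol/h.
Outlet amounts (n = n₀ + ν ξ):
  D: 1030 − 1(139) = 891
  A: 505 − 1(139) = 366
  B: 0 + 1(139) = 139
  C: 0 + 1(139) = 139
Total out = 891 + 366 + 139 + 139 = 1535 lbmol/h.

1540 lbmol/h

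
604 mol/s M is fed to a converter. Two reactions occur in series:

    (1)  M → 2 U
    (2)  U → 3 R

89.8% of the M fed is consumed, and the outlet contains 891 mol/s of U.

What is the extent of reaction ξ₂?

ξ₂ = 194 mol/s

Conversion of M: M consumed = 1ξ₁ = 0.898 × 604 → ξ₁ = 542.4 mol/s.
U balance: n_U = 0 + 2ξ₁ − 1ξ₂ = 891 → ξ₂ = (2·542.4 − 891)/1 = 193.8 mol/s.
Outlet amounts (n = n₀ + Σ ν·ξ):
  M: 604 − 1(542.4) = 61.61
  U: 0 + 2(542.4) − 1(193.8) = 891
  R: 0 + 3(193.8) = 581.4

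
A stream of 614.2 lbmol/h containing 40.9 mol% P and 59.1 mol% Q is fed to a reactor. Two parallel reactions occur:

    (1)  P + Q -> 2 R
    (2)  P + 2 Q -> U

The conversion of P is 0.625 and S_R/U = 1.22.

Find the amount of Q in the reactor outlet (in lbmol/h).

Conversion of P: P consumed = 0.625 × 251.2 = 157 lbmol/h = 1ξ₁ + 1ξ₂.
Selectivity: 2ξ₁ / (1ξ₂) = 1.22 → ξ₁ = 0.61 ξ₂.
Substitute: (1·0.61 + 1) ξ₂ = 157 → ξ₂ = 97.52 lbmol/h, ξ₁ = 59.49 lbmol/h.
Outlet amounts (n = n₀ + Σ ν·ξ):
  P: 251.2 − 1(59.49) − 1(97.52) = 94.2
  Q: 363 − 1(59.49) − 2(97.52) = 108.5
  R: 0 + 2(59.49) = 119
  U: 0 + 1(97.52) = 97.52

108 lbmol/h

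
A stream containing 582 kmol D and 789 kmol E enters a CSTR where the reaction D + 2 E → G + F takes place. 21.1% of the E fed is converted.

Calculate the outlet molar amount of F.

E reacted = 0.211 × 789 = 166.5 kmol; ν_E = −2, so ξ = 166.5/2 = 83.24 kmol.
Outlet amounts (n = n₀ + ν ξ):
  D: 582 − 1(83.24) = 498.8
  E: 789 − 2(83.24) = 622.5
  G: 0 + 1(83.24) = 83.24
  F: 0 + 1(83.24) = 83.24

83.2 kmol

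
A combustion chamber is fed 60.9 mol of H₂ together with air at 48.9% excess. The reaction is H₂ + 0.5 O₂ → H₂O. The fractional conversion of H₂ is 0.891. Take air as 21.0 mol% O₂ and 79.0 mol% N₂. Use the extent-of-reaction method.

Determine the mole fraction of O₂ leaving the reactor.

0.0729

Stoichiometric O₂ = 0.5 × 60.9 = 30.45 mol; O₂ fed = 30.45 × 1.489 = 45.34 mol.
N₂ fed = 45.34 × 79/21 = 170.6 mol.
Fuel reacted = 0.891 × 60.9 → ξ = 54.26 mol.
Outlet (n = n₀ + ν ξ):
  H₂: 60.9 − 1(54.26) = 6.638
  O₂: 45.34 − 0.5(54.26) = 18.21
  N₂: 170.6 (inert)
  H₂O: 0 + 1(54.26) = 54.26
Total out = 249.7 mol; y_O₂ = 18.21 / 249.7 = 0.07293.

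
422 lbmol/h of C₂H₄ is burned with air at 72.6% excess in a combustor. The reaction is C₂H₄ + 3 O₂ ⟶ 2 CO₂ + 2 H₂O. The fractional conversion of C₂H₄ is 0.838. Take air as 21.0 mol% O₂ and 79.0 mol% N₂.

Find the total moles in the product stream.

10800 lbmol/h

Stoichiometric O₂ = 3 × 422 = 1266 lbmol/h; O₂ fed = 1266 × 1.726 = 2185 lbmol/h.
N₂ fed = 2185 × 79/21 = 8220 lbmol/h.
Fuel reacted = 0.838 × 422 → ξ = 353.6 lbmol/h.
Outlet (n = n₀ + ν ξ):
  C₂H₄: 422 − 1(353.6) = 68.36
  O₂: 2185 − 3(353.6) = 1124
  N₂: 8220 (inert)
  CO₂: 0 + 2(353.6) = 707.3
  H₂O: 0 + 2(353.6) = 707.3
Total out = 68.36 + 1124 + 8220 + 707.3 + 707.3 = 10830 lbmol/h.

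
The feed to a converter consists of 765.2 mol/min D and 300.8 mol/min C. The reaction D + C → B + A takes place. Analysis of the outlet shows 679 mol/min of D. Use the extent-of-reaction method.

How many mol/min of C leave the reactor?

For D: n = n₀ − 1ξ → 679 = 765.2 − 1ξ, giving ξ = 86.2 mol/min.
Outlet amounts (n = n₀ + ν ξ):
  D: 765.2 − 1(86.2) = 679
  C: 300.8 − 1(86.2) = 214.6
  B: 0 + 1(86.2) = 86.2
  A: 0 + 1(86.2) = 86.2

215 mol/min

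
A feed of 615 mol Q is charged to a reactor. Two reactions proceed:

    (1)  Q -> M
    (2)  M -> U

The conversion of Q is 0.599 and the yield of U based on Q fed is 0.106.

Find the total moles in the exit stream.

Conversion of Q: Q consumed = 1ξ₁ = 0.599 × 615 → ξ₁ = 368.4 mol.
Yield of U: 1ξ₂ / 615 = 0.106 → ξ₂ = 65.19 mol.
Outlet amounts (n = n₀ + Σ ν·ξ):
  Q: 615 − 1(368.4) = 246.6
  M: 0 + 1(368.4) − 1(65.19) = 303.2
  U: 0 + 1(65.19) = 65.19
Total out = 246.6 + 303.2 + 65.19 = 615 mol.

615 mol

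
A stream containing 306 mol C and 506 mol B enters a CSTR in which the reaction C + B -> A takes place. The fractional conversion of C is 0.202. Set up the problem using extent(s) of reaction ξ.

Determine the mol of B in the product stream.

444 mol

C reacted = 0.202 × 306 = 61.81 mol; ν_C = −1, so ξ = 61.81/1 = 61.81 mol.
Outlet amounts (n = n₀ + ν ξ):
  C: 306 − 1(61.81) = 244.2
  B: 506 − 1(61.81) = 444.2
  A: 0 + 1(61.81) = 61.81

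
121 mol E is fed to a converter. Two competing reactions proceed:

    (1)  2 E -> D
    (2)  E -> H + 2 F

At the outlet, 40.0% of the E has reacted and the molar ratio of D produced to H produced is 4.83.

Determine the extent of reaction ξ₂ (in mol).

Conversion of E: E consumed = 0.4 × 121 = 48.4 mol = 2ξ₁ + 1ξ₂.
Selectivity: 1ξ₁ / (1ξ₂) = 4.83 → ξ₁ = 4.83 ξ₂.
Substitute: (2·4.83 + 1) ξ₂ = 48.4 → ξ₂ = 4.54 mol, ξ₁ = 21.93 mol.
Outlet amounts (n = n₀ + Σ ν·ξ):
  E: 121 − 2(21.93) − 1(4.54) = 72.6
  D: 0 + 1(21.93) = 21.93
  H: 0 + 1(4.54) = 4.54
  F: 0 + 2(4.54) = 9.081

ξ₂ = 4.54 mol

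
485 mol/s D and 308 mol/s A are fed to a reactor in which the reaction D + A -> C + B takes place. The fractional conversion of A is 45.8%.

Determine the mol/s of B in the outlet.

A reacted = 0.458 × 308 = 141.1 mol/s; ν_A = −1, so ξ = 141.1/1 = 141.1 mol/s.
Outlet amounts (n = n₀ + ν ξ):
  D: 485 − 1(141.1) = 343.9
  A: 308 − 1(141.1) = 166.9
  C: 0 + 1(141.1) = 141.1
  B: 0 + 1(141.1) = 141.1

141 mol/s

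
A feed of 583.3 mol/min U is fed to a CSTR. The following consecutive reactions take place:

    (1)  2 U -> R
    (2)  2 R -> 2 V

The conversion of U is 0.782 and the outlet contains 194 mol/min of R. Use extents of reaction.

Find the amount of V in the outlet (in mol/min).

34.1 mol/min

Conversion of U: U consumed = 2ξ₁ = 0.782 × 583.3 → ξ₁ = 228.1 mol/min.
R balance: n_R = 0 + 1ξ₁ − 2ξ₂ = 194 → ξ₂ = (1·228.1 − 194)/2 = 17.04 mol/min.
Outlet amounts (n = n₀ + Σ ν·ξ):
  U: 583.3 − 2(228.1) = 127.2
  R: 0 + 1(228.1) − 2(17.04) = 194
  V: 0 + 2(17.04) = 34.07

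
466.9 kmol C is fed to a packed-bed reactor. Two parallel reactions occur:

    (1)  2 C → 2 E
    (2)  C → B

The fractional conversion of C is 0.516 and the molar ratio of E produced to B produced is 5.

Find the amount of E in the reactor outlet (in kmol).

Conversion of C: C consumed = 0.516 × 466.9 = 240.9 kmol = 2ξ₁ + 1ξ₂.
Selectivity: 2ξ₁ / (1ξ₂) = 5 → ξ₁ = 2.5 ξ₂.
Substitute: (2·2.5 + 1) ξ₂ = 240.9 → ξ₂ = 40.15 kmol, ξ₁ = 100.4 kmol.
Outlet amounts (n = n₀ + Σ ν·ξ):
  C: 466.9 − 2(100.4) − 1(40.15) = 226
  E: 0 + 2(100.4) = 200.8
  B: 0 + 1(40.15) = 40.15

201 kmol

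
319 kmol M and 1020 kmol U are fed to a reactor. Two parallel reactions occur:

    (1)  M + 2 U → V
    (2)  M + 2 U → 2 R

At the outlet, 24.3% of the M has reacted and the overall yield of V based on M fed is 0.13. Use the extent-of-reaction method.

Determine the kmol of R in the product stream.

72.1 kmol

Yield of V: 1ξ₁ / 319 = 0.13 → ξ₁ = 41.47 kmol.
Conversion of M: 1ξ₁ + 1ξ₂ = 0.243 × 319 = 77.52 → ξ₂ = 36.05 kmol.
Outlet amounts (n = n₀ + Σ ν·ξ):
  M: 319 − 1(41.47) − 1(36.05) = 241.5
  U: 1020 − 2(41.47) − 2(36.05) = 865
  V: 0 + 1(41.47) = 41.47
  R: 0 + 2(36.05) = 72.09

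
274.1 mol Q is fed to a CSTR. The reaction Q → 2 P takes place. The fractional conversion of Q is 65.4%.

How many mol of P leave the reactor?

359 mol

Q reacted = 0.654 × 274.1 = 179.3 mol; ν_Q = −1, so ξ = 179.3/1 = 179.3 mol.
Outlet amounts (n = n₀ + ν ξ):
  Q: 274.1 − 1(179.3) = 94.84
  P: 0 + 2(179.3) = 358.5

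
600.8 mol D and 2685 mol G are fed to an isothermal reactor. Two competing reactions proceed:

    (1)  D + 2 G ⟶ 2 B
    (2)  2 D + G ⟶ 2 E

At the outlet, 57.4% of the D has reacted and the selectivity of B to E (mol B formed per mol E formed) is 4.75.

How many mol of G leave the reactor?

2150 mol

Conversion of D: D consumed = 0.574 × 600.8 = 344.9 mol = 1ξ₁ + 2ξ₂.
Selectivity: 2ξ₁ / (2ξ₂) = 4.75 → ξ₁ = 4.75 ξ₂.
Substitute: (1·4.75 + 2) ξ₂ = 344.9 → ξ₂ = 51.09 mol, ξ₁ = 242.7 mol.
Outlet amounts (n = n₀ + Σ ν·ξ):
  D: 600.8 − 1(242.7) − 2(51.09) = 255.9
  G: 2685 − 2(242.7) − 1(51.09) = 2149
  B: 0 + 2(242.7) = 485.4
  E: 0 + 2(51.09) = 102.2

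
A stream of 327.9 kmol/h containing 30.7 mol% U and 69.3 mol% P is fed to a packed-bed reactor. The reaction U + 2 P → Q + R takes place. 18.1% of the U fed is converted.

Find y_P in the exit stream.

0.616

U reacted = 0.181 × 100.7 = 18.22 kmol/h; ν_U = −1, so ξ = 18.22/1 = 18.22 kmol/h.
Outlet amounts (n = n₀ + ν ξ):
  U: 100.7 − 1(18.22) = 82.44
  P: 227.2 − 2(18.22) = 190.8
  Q: 0 + 1(18.22) = 18.22
  R: 0 + 1(18.22) = 18.22
Total out = 309.7 kmol/h; y_P = 190.8 / 309.7 = 0.6161.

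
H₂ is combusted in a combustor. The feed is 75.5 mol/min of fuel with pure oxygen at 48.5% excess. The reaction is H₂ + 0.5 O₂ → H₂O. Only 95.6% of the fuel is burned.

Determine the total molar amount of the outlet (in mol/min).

95.5 mol/min

Stoichiometric O₂ = 0.5 × 75.5 = 37.75 mol/min; O₂ fed = 37.75 × 1.485 = 56.06 mol/min.
Fuel reacted = 0.956 × 75.5 → ξ = 72.18 mol/min.
Outlet (n = n₀ + ν ξ):
  H₂: 75.5 − 1(72.18) = 3.322
  O₂: 56.06 − 0.5(72.18) = 19.97
  H₂O: 0 + 1(72.18) = 72.18
Total out = 3.322 + 19.97 + 72.18 = 95.47 mol/min.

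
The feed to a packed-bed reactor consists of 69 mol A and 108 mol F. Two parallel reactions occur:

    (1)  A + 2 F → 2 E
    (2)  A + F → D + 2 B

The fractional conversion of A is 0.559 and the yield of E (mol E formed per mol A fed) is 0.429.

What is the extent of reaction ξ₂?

Yield of E: 2ξ₁ / 69 = 0.429 → ξ₁ = 14.8 mol.
Conversion of A: 1ξ₁ + 1ξ₂ = 0.559 × 69 = 38.57 → ξ₂ = 23.77 mol.
Outlet amounts (n = n₀ + Σ ν·ξ):
  A: 69 − 1(14.8) − 1(23.77) = 30.43
  F: 108 − 2(14.8) − 1(23.77) = 54.63
  E: 0 + 2(14.8) = 29.6
  D: 0 + 1(23.77) = 23.77
  B: 0 + 2(23.77) = 47.54

ξ₂ = 23.8 mol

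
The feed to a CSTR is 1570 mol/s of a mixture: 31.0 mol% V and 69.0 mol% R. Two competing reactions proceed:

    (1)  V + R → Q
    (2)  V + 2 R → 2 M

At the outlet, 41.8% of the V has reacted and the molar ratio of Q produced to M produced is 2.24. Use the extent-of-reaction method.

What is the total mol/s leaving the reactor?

Conversion of V: V consumed = 0.418 × 486.7 = 203.4 mol/s = 1ξ₁ + 1ξ₂.
Selectivity: 1ξ₁ / (2ξ₂) = 2.24 → ξ₁ = 4.48 ξ₂.
Substitute: (1·4.48 + 1) ξ₂ = 203.4 → ξ₂ = 37.12 mol/s, ξ₁ = 166.3 mol/s.
Outlet amounts (n = n₀ + Σ ν·ξ):
  V: 486.7 − 1(166.3) − 1(37.12) = 283.3
  R: 1083 − 1(166.3) − 2(37.12) = 842.7
  Q: 0 + 1(166.3) = 166.3
  M: 0 + 2(37.12) = 74.25
Total out = 283.3 + 842.7 + 166.3 + 74.25 = 1367 mol/s.

1370 mol/s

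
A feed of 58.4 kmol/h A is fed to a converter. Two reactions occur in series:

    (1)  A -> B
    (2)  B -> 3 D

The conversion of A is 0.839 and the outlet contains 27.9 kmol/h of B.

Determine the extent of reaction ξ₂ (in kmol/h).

Conversion of A: A consumed = 1ξ₁ = 0.839 × 58.4 → ξ₁ = 49 kmol/h.
B balance: n_B = 0 + 1ξ₁ − 1ξ₂ = 27.9 → ξ₂ = (1·49 − 27.9)/1 = 21.1 kmol/h.
Outlet amounts (n = n₀ + Σ ν·ξ):
  A: 58.4 − 1(49) = 9.402
  B: 0 + 1(49) − 1(21.1) = 27.9
  D: 0 + 3(21.1) = 63.29

ξ₂ = 21.1 kmol/h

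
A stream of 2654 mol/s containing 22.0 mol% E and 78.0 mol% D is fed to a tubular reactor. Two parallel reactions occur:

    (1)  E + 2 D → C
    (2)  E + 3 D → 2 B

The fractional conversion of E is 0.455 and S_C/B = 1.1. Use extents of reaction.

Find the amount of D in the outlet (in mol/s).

1460 mol/s

Conversion of E: E consumed = 0.455 × 583.9 = 265.7 mol/s = 1ξ₁ + 1ξ₂.
Selectivity: 1ξ₁ / (2ξ₂) = 1.1 → ξ₁ = 2.2 ξ₂.
Substitute: (1·2.2 + 1) ξ₂ = 265.7 → ξ₂ = 83.02 mol/s, ξ₁ = 182.6 mol/s.
Outlet amounts (n = n₀ + Σ ν·ξ):
  E: 583.9 − 1(182.6) − 1(83.02) = 318.2
  D: 2070 − 2(182.6) − 3(83.02) = 1456
  C: 0 + 1(182.6) = 182.6
  B: 0 + 2(83.02) = 166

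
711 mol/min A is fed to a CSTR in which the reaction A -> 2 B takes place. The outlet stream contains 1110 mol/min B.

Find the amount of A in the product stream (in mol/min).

For B: n = n₀ + 2ξ → 1110 = 0 + 2ξ, giving ξ = 555 mol/min.
Outlet amounts (n = n₀ + ν ξ):
  A: 711 − 1(555) = 156
  B: 0 + 2(555) = 1110

156 mol/min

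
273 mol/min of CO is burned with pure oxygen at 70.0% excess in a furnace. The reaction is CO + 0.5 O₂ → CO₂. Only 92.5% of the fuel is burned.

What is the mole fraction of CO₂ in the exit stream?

Stoichiometric O₂ = 0.5 × 273 = 136.5 mol/min; O₂ fed = 136.5 × 1.700 = 232 mol/min.
Fuel reacted = 0.925 × 273 → ξ = 252.5 mol/min.
Outlet (n = n₀ + ν ξ):
  CO: 273 − 1(252.5) = 20.47
  O₂: 232 − 0.5(252.5) = 105.8
  CO₂: 0 + 1(252.5) = 252.5
Total out = 378.8 mol/min; y_CO₂ = 252.5 / 378.8 = 0.6667.

0.667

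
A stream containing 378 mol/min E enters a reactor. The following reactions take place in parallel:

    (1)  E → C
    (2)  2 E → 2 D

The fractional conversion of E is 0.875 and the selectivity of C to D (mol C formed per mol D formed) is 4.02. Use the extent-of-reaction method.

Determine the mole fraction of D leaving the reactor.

0.174

Conversion of E: E consumed = 0.875 × 378 = 330.8 mol/min = 1ξ₁ + 2ξ₂.
Selectivity: 1ξ₁ / (2ξ₂) = 4.02 → ξ₁ = 8.04 ξ₂.
Substitute: (1·8.04 + 2) ξ₂ = 330.8 → ξ₂ = 32.94 mol/min, ξ₁ = 264.9 mol/min.
Outlet amounts (n = n₀ + Σ ν·ξ):
  E: 378 − 1(264.9) − 2(32.94) = 47.25
  C: 0 + 1(264.9) = 264.9
  D: 0 + 2(32.94) = 65.89
Total out = 378 mol/min; y_D = 65.89 / 378 = 0.1743.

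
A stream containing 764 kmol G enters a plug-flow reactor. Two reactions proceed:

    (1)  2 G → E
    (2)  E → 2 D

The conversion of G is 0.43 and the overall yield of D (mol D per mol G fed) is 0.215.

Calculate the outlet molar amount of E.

Conversion of G: G consumed = 2ξ₁ = 0.43 × 764 → ξ₁ = 164.3 kmol.
Yield of D: 2ξ₂ / 764 = 0.215 → ξ₂ = 82.13 kmol.
Outlet amounts (n = n₀ + Σ ν·ξ):
  G: 764 − 2(164.3) = 435.5
  E: 0 + 1(164.3) − 1(82.13) = 82.13
  D: 0 + 2(82.13) = 164.3

82.1 kmol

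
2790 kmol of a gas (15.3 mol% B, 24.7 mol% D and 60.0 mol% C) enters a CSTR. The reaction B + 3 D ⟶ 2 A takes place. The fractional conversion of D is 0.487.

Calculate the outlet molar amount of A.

224 kmol

D reacted = 0.487 × 689.1 = 335.6 kmol; ν_D = −3, so ξ = 335.6/3 = 111.9 kmol.
Outlet amounts (n = n₀ + ν ξ):
  B: 426.9 − 1(111.9) = 315
  D: 689.1 − 3(111.9) = 353.5
  A: 0 + 2(111.9) = 223.7
  C: 1674 (inert)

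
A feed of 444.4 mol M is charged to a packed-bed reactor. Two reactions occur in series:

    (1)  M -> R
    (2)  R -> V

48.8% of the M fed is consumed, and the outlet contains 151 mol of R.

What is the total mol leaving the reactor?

Conversion of M: M consumed = 1ξ₁ = 0.488 × 444.4 → ξ₁ = 216.9 mol.
R balance: n_R = 0 + 1ξ₁ − 1ξ₂ = 151 → ξ₂ = (1·216.9 − 151)/1 = 65.87 mol.
Outlet amounts (n = n₀ + Σ ν·ξ):
  M: 444.4 − 1(216.9) = 227.5
  R: 0 + 1(216.9) − 1(65.87) = 151
  V: 0 + 1(65.87) = 65.87
Total out = 227.5 + 151 + 65.87 = 444.4 mol.

444 mol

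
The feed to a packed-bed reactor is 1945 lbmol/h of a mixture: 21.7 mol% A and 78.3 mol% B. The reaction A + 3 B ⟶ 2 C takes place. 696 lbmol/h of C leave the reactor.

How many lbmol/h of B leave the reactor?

479 lbmol/h

For C: n = n₀ + 2ξ → 696 = 0 + 2ξ, giving ξ = 348 lbmol/h.
Outlet amounts (n = n₀ + ν ξ):
  A: 422.1 − 1(348) = 74.06
  B: 1523 − 3(348) = 478.9
  C: 0 + 2(348) = 696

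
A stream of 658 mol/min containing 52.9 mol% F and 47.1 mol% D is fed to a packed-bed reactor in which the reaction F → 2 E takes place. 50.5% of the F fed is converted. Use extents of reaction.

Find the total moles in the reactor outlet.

834 mol/min

F reacted = 0.505 × 348.1 = 175.8 mol/min; ν_F = −1, so ξ = 175.8/1 = 175.8 mol/min.
Outlet amounts (n = n₀ + ν ξ):
  F: 348.1 − 1(175.8) = 172.3
  E: 0 + 2(175.8) = 351.6
  D: 309.9 (inert)
Total out = 172.3 + 351.6 + 309.9 = 833.8 mol/min.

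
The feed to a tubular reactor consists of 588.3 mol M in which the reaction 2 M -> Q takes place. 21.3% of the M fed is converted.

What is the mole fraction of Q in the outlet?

M reacted = 0.213 × 588.3 = 125.3 mol; ν_M = −2, so ξ = 125.3/2 = 62.65 mol.
Outlet amounts (n = n₀ + ν ξ):
  M: 588.3 − 2(62.65) = 463
  Q: 0 + 1(62.65) = 62.65
Total out = 525.6 mol; y_Q = 62.65 / 525.6 = 0.1192.

0.119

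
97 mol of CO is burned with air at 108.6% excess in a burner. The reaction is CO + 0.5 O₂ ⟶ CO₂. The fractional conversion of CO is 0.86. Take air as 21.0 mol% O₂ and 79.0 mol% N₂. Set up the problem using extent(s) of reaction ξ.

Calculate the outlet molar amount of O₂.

Stoichiometric O₂ = 0.5 × 97 = 48.5 mol; O₂ fed = 48.5 × 2.086 = 101.2 mol.
N₂ fed = 101.2 × 79/21 = 380.6 mol.
Fuel reacted = 0.86 × 97 → ξ = 83.42 mol.
Outlet (n = n₀ + ν ξ):
  CO: 97 − 1(83.42) = 13.58
  O₂: 101.2 − 0.5(83.42) = 59.46
  N₂: 380.6 (inert)
  CO₂: 0 + 1(83.42) = 83.42

59.5 mol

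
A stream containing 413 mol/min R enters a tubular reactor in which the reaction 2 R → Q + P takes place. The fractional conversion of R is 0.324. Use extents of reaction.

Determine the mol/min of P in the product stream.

R reacted = 0.324 × 413 = 133.8 mol/min; ν_R = −2, so ξ = 133.8/2 = 66.91 mol/min.
Outlet amounts (n = n₀ + ν ξ):
  R: 413 − 2(66.91) = 279.2
  Q: 0 + 1(66.91) = 66.91
  P: 0 + 1(66.91) = 66.91

66.9 mol/min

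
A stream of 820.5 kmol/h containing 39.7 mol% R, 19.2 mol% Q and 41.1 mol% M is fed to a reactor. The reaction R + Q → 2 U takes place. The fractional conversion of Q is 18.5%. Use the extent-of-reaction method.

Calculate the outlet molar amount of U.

Q reacted = 0.185 × 157.5 = 29.14 kmol/h; ν_Q = −1, so ξ = 29.14/1 = 29.14 kmol/h.
Outlet amounts (n = n₀ + ν ξ):
  R: 325.7 − 1(29.14) = 296.6
  Q: 157.5 − 1(29.14) = 128.4
  U: 0 + 2(29.14) = 58.29
  M: 337.2 (inert)

58.3 kmol/h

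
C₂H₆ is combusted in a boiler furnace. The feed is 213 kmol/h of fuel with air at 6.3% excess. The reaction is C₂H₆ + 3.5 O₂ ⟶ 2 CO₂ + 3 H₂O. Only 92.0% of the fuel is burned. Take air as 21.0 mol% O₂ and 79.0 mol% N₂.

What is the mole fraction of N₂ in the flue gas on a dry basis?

Stoichiometric O₂ = 3.5 × 213 = 745.5 kmol/h; O₂ fed = 745.5 × 1.063 = 792.5 kmol/h.
N₂ fed = 792.5 × 79/21 = 2981 kmol/h.
Fuel reacted = 0.92 × 213 → ξ = 196 kmol/h.
Outlet (n = n₀ + ν ξ):
  C₂H₆: 213 − 1(196) = 17.04
  O₂: 792.5 − 3.5(196) = 106.6
  N₂: 2981 (inert)
  CO₂: 0 + 2(196) = 391.9
  H₂O: 0 + 3(196) = 587.9
Dry total = 3497 kmol/h; y_N₂ (dry) = 2981 / 3497 = 0.8526.

0.853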